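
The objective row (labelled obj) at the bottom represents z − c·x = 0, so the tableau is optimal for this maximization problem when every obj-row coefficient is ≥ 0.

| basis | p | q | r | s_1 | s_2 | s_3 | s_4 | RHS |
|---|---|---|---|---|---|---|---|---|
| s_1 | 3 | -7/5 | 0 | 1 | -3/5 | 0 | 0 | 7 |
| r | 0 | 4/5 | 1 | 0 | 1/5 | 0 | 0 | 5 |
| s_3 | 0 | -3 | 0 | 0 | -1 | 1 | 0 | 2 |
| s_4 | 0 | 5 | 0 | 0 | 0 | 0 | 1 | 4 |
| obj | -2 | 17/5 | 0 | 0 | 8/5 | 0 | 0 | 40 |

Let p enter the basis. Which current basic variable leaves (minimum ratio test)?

Column p entries and ratios — s_1: 7/3 = 7/3; r: 0 ≤ 0, skip; s_3: 0 ≤ 0, skip; s_4: 0 ≤ 0, skip.
Smallest ratio is 7/3 in the row of s_1, so s_1 leaves.

s_1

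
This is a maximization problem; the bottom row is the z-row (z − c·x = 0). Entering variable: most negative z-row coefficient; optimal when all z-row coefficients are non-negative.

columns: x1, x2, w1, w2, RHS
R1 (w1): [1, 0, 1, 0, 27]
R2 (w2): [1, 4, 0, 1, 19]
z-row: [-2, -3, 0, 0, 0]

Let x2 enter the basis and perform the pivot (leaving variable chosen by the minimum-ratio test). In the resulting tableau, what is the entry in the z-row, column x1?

-5/4

Ratio test on column x2 — row 1: entry 0 ≤ 0; row 2: 19/4 = 19/4. Minimum is 19/4 at row 2 (w2 leaves); pivot element 4.
Divide row 2 by 4; eliminate column x2 from the other rows.
z-row update in column x1: -2 − (-3)·(1/4) = -5/4.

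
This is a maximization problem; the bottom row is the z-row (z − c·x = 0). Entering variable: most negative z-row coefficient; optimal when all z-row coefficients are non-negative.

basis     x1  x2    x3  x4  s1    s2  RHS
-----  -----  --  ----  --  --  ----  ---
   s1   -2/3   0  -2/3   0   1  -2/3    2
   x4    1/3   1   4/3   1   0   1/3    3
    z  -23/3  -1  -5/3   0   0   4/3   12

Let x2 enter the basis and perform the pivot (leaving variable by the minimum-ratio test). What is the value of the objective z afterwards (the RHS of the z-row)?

15

Ratio test on column x2 — row 1: entry 0 ≤ 0; row 2: 3/1 = 3. Minimum is 3 at row 2 (x4 leaves); pivot element 1.
Pivot on row 2; the z-row RHS becomes 12 − (-1)·3 = 15.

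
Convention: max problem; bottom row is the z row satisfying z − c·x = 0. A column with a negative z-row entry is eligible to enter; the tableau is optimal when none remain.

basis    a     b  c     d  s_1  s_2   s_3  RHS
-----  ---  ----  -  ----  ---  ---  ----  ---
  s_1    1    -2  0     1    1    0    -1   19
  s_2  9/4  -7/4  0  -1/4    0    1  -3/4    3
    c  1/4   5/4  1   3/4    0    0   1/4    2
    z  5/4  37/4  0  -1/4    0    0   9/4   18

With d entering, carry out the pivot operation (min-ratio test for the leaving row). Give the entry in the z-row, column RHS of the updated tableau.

Ratio test on column d — row 1: 19/1 = 19; row 2: entry -1/4 ≤ 0; row 3: 2/(3/4) = 8/3. Minimum is 8/3 at row 3 (c leaves); pivot element 3/4.
Divide row 3 by 3/4; eliminate column d from the other rows.
z-row update in column RHS: 18 − (-1/4)·(8/3) = 56/3.

56/3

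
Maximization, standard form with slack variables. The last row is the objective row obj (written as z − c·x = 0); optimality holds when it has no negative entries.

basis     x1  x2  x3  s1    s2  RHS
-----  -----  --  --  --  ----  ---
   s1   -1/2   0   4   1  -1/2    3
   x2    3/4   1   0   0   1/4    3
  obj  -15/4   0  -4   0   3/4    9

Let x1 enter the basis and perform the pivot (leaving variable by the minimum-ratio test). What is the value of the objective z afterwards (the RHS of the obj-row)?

24

Ratio test on column x1 — row 1: entry -1/2 ≤ 0; row 2: 3/(3/4) = 4. Minimum is 4 at row 2 (x2 leaves); pivot element 3/4.
Pivot on row 2; the obj-row RHS becomes 9 − (-15/4)·4 = 24.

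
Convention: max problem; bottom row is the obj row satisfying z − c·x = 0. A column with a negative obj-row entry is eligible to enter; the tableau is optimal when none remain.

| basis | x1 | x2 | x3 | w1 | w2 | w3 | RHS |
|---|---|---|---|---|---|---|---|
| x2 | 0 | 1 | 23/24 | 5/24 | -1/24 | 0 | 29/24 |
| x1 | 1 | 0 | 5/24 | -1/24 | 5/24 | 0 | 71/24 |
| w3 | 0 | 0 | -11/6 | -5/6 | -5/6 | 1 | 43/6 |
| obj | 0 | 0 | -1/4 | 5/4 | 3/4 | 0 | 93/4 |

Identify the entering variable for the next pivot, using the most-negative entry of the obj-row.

x3

Negative obj-row entries: x3: -1/4.
The most negative is -1/4 in column x3, so x3 enters.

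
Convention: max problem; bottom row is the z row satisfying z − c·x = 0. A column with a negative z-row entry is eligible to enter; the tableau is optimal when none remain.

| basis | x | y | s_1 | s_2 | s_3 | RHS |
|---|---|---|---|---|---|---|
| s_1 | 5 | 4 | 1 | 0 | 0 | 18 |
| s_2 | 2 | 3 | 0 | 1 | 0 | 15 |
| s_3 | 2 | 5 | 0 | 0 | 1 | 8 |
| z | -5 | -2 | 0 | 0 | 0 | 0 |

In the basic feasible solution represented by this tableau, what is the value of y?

y is not in the basis, so in the current basic feasible solution y = 0.

0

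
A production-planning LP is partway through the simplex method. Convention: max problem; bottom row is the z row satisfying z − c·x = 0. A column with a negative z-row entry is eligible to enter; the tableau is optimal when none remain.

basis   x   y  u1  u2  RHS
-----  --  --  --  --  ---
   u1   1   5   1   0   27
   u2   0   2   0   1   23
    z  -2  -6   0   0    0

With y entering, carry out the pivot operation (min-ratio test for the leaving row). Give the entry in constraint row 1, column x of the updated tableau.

1/5

Ratio test on column y — row 1: 27/5 = 27/5; row 2: 23/2 = 23/2. Minimum is 27/5 at row 1 (u1 leaves); pivot element 5.
Divide row 1 by 5; eliminate column y from the other rows.
In the new row 1, the x entry is the old entry divided by the pivot: 1/5 = 1/5.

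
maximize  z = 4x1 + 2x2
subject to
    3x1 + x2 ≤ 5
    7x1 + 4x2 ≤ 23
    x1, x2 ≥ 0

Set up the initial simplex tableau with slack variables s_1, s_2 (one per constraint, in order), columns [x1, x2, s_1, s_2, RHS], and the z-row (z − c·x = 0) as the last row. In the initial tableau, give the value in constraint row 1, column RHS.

The RHS of constraint 1 is b_1 = 5.

5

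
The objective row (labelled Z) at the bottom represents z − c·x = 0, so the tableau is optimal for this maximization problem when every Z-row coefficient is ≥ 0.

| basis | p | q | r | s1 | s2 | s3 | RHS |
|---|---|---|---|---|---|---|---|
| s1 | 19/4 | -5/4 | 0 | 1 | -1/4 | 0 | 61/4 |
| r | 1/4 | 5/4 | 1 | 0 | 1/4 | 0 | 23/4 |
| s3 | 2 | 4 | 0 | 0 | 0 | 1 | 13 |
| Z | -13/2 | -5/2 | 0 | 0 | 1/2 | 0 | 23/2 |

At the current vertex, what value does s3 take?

s3 is basic (row 3); its value is the RHS of that row, 13.

13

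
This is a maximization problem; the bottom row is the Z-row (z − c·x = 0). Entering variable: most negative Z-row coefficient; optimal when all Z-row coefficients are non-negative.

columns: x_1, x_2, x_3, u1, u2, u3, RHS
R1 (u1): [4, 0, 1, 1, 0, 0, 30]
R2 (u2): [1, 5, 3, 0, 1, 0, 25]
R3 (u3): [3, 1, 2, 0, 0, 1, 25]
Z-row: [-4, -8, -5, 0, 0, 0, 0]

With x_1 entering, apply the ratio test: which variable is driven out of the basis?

u1

Column x_1 entries and ratios — u1: 30/4 = 15/2; u2: 25/1 = 25; u3: 25/3 = 25/3.
Smallest ratio is 15/2 in the row of u1, so u1 leaves.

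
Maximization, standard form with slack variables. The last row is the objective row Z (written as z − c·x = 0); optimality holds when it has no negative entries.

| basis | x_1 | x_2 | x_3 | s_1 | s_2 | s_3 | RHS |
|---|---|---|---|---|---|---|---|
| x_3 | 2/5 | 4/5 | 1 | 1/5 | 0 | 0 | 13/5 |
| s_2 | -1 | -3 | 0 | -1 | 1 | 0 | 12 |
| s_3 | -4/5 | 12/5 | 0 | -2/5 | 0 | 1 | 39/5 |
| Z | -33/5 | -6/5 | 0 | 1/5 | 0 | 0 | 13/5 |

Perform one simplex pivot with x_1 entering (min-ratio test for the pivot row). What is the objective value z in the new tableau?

91/2

Ratio test on column x_1 — row 1: (13/5)/(2/5) = 13/2; row 2: entry -1 ≤ 0; row 3: entry -4/5 ≤ 0. Minimum is 13/2 at row 1 (x_3 leaves); pivot element 2/5.
Pivot on row 1; the Z-row RHS becomes 13/5 − (-33/5)·(13/2) = 91/2.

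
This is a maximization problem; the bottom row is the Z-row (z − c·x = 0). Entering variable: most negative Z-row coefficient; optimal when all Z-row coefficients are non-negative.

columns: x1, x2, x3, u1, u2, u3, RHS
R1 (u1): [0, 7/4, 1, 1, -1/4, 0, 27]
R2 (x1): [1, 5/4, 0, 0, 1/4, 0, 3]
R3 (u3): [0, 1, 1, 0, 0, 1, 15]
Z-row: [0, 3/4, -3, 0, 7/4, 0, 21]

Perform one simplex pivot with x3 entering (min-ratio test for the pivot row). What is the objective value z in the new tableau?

66

Ratio test on column x3 — row 1: 27/1 = 27; row 2: entry 0 ≤ 0; row 3: 15/1 = 15. Minimum is 15 at row 3 (u3 leaves); pivot element 1.
Pivot on row 3; the Z-row RHS becomes 21 − (-3)·15 = 66.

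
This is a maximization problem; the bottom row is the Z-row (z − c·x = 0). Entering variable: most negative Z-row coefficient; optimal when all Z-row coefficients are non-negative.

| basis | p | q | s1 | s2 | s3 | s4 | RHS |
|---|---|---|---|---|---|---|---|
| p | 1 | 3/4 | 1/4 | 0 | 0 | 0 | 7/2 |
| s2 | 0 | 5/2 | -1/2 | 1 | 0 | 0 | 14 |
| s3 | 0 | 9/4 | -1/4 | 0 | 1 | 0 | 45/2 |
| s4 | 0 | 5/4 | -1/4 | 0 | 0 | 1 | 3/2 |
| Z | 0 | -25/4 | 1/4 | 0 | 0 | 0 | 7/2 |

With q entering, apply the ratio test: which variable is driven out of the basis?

Column q entries and ratios — p: (7/2)/(3/4) = 14/3; s2: 14/(5/2) = 28/5; s3: (45/2)/(9/4) = 10; s4: (3/2)/(5/4) = 6/5.
Smallest ratio is 6/5 in the row of s4, so s4 leaves.

s4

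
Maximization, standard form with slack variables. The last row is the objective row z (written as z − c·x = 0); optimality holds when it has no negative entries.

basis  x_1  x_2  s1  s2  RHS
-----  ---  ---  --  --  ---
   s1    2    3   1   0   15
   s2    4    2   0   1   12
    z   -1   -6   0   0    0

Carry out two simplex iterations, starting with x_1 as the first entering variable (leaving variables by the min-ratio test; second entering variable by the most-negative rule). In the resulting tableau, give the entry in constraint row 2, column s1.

Ratio test on column x_1 — row 1: 15/2 = 15/2; row 2: 12/4 = 3. Minimum is 3 at row 2 (s2 leaves); pivot element 4.
Divide row 2 by 4; eliminate column x_1 from the other rows.
Second iteration: most negative z-row entry is -11/2 in column x_2, so x_2 enters.
Ratio test on column x_2 — row 1: 9/2 = 9/2; row 2: 3/(1/2) = 6. Minimum is 9/2 at row 1 (s1 leaves); pivot element 2.
Divide row 1 by 2; eliminate column x_2 from the other rows.
After both pivots, the entry at constraint row 2, column s1 is -1/4.

-1/4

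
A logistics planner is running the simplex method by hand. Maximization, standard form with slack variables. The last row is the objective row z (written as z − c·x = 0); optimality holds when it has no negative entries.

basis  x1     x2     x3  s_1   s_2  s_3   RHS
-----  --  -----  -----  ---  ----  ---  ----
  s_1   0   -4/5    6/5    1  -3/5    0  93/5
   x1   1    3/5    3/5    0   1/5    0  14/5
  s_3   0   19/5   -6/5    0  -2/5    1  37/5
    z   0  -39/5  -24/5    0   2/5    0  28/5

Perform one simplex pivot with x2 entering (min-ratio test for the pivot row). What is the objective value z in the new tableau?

Ratio test on column x2 — row 1: entry -4/5 ≤ 0; row 2: (14/5)/(3/5) = 14/3; row 3: (37/5)/(19/5) = 37/19. Minimum is 37/19 at row 3 (s_3 leaves); pivot element 19/5.
Pivot on row 3; the z-row RHS becomes 28/5 − (-39/5)·(37/19) = 395/19.

395/19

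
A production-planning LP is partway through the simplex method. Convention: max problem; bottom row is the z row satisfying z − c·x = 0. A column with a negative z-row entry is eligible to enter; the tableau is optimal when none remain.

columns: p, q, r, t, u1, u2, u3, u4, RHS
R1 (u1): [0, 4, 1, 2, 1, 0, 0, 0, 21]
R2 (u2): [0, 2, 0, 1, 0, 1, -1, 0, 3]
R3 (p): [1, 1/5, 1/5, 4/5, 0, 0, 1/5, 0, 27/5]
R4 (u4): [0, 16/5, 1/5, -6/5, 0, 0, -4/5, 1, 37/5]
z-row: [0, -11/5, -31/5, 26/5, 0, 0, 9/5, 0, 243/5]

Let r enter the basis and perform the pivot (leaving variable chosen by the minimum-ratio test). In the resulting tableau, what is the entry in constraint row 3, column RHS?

Ratio test on column r — row 1: 21/1 = 21; row 2: entry 0 ≤ 0; row 3: (27/5)/(1/5) = 27; row 4: (37/5)/(1/5) = 37. Minimum is 21 at row 1 (u1 leaves); pivot element 1.
Divide row 1 by 1; eliminate column r from the other rows.
Row 3 update in column RHS: 27/5 − (1/5)·21 = 6/5.

6/5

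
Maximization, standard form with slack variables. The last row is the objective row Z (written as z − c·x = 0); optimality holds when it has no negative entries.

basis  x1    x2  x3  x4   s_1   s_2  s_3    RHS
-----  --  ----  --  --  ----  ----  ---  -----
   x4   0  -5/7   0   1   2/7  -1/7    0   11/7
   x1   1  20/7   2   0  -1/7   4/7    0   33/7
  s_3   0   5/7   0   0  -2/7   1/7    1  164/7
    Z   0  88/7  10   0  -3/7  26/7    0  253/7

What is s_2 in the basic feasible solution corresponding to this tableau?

0

s_2 is not in the basis, so in the current basic feasible solution s_2 = 0.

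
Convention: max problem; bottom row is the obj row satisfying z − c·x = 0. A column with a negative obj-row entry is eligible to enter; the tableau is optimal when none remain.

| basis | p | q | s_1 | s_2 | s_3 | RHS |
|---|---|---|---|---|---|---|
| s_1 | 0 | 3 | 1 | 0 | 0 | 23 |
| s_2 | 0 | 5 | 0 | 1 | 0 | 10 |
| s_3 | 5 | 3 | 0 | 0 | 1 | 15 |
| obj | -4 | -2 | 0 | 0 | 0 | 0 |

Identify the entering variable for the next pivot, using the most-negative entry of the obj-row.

Negative obj-row entries: p: -4, q: -2.
The most negative is -4 in column p, so p enters.

p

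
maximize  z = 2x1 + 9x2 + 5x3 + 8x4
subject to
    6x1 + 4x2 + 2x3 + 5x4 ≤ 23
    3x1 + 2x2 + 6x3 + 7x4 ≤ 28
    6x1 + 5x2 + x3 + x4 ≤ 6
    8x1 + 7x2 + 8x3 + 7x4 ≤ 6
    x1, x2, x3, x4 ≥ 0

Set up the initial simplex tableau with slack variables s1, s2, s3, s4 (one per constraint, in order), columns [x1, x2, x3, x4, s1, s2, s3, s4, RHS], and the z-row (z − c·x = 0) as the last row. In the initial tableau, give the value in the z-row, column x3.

-5

The z-row carries the negated objective coefficients: the x3 entry is -5.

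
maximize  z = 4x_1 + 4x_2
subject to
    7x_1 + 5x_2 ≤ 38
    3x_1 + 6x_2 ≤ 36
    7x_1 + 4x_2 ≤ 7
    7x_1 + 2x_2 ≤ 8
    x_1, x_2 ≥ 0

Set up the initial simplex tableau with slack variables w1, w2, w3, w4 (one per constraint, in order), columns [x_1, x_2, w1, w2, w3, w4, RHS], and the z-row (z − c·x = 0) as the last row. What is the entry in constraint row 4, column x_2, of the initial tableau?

Constraint 4 has coefficient 2 on x_2.

2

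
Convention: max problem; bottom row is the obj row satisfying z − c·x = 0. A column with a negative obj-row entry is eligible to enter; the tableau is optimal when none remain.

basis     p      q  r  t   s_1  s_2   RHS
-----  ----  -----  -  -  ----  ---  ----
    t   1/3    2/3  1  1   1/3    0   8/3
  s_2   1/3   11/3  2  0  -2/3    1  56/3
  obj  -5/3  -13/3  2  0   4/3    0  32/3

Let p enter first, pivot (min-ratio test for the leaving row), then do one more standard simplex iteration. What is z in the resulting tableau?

Ratio test on column p — row 1: (8/3)/(1/3) = 8; row 2: (56/3)/(1/3) = 56. Minimum is 8 at row 1 (t leaves); pivot element 1/3.
Pivot on row 1; the obj-row RHS becomes 32/3 − (-5/3)·8 = 24.
Next entering variable (most negative obj-row entry -1): q.
Ratio test on column q — row 1: 8/2 = 4; row 2: 16/3 = 16/3. Minimum is 4 at row 1 (p leaves); pivot element 2.
After the second pivot the obj-row RHS is 24 − (-1)·4 = 28.

28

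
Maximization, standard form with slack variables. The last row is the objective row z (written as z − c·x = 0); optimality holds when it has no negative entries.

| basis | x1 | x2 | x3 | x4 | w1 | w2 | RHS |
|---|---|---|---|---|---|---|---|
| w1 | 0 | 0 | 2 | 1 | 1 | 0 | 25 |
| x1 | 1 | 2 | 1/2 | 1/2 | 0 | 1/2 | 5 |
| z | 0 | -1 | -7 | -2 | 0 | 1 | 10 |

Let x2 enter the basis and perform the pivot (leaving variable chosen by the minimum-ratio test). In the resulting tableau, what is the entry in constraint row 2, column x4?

1/4

Ratio test on column x2 — row 1: entry 0 ≤ 0; row 2: 5/2 = 5/2. Minimum is 5/2 at row 2 (x1 leaves); pivot element 2.
Divide row 2 by 2; eliminate column x2 from the other rows.
In the new row 2, the x4 entry is the old entry divided by the pivot: (1/2)/2 = 1/4.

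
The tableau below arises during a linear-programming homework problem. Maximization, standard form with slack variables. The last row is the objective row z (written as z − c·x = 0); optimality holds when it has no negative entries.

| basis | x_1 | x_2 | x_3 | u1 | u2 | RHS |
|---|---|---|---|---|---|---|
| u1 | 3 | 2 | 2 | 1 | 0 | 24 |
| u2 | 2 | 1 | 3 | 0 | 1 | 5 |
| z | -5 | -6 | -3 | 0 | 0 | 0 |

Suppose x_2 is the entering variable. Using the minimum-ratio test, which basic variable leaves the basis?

Column x_2 entries and ratios — u1: 24/2 = 12; u2: 5/1 = 5.
Smallest ratio is 5 in the row of u2, so u2 leaves.

u2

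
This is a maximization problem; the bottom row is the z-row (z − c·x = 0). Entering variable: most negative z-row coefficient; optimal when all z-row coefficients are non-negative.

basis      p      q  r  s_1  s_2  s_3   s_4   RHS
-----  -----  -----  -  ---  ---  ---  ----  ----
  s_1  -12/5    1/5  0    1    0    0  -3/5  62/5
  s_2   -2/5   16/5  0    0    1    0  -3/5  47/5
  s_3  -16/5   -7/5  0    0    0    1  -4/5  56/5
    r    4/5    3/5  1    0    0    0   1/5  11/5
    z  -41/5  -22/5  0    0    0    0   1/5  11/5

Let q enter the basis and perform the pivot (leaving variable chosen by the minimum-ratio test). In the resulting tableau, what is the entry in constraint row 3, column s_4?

-17/16

Ratio test on column q — row 1: (62/5)/(1/5) = 62; row 2: (47/5)/(16/5) = 47/16; row 3: entry -7/5 ≤ 0; row 4: (11/5)/(3/5) = 11/3. Minimum is 47/16 at row 2 (s_2 leaves); pivot element 16/5.
Divide row 2 by 16/5; eliminate column q from the other rows.
Row 3 update in column s_4: -4/5 − (-7/5)·(-3/16) = -17/16.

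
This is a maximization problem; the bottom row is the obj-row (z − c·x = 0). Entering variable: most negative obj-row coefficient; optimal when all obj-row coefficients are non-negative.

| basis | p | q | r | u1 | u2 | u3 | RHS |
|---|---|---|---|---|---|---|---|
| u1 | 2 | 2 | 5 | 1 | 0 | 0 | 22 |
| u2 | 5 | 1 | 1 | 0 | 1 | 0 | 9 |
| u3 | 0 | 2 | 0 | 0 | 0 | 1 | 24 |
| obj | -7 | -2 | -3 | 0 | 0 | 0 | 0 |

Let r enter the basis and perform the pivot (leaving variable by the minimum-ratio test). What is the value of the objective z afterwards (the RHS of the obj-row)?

Ratio test on column r — row 1: 22/5 = 22/5; row 2: 9/1 = 9; row 3: entry 0 ≤ 0. Minimum is 22/5 at row 1 (u1 leaves); pivot element 5.
Pivot on row 1; the obj-row RHS becomes 0 − (-3)·(22/5) = 66/5.

66/5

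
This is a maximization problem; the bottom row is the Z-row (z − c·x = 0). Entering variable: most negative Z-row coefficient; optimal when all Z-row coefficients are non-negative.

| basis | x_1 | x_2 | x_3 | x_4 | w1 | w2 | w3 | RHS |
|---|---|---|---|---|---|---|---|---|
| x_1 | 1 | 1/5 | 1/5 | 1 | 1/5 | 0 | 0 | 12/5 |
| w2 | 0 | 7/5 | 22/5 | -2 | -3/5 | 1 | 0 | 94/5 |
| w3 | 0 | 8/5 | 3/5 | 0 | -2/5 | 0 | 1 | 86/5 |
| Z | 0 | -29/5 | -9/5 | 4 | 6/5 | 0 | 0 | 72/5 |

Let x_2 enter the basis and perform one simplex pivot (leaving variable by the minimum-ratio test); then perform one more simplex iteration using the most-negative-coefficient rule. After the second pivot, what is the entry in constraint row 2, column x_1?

1

Ratio test on column x_2 — row 1: (12/5)/(1/5) = 12; row 2: (94/5)/(7/5) = 94/7; row 3: (86/5)/(8/5) = 43/4. Minimum is 43/4 at row 3 (w3 leaves); pivot element 8/5.
Divide row 3 by 8/5; eliminate column x_2 from the other rows.
Second iteration: most negative Z-row entry is -1/4 in column w1, so w1 enters.
Ratio test on column w1 — row 1: (1/4)/(1/4) = 1; row 2: entry -1/4 ≤ 0; row 3: entry -1/4 ≤ 0. Minimum is 1 at row 1 (x_1 leaves); pivot element 1/4.
Divide row 1 by 1/4; eliminate column w1 from the other rows.
After both pivots, the entry at constraint row 2, column x_1 is 1.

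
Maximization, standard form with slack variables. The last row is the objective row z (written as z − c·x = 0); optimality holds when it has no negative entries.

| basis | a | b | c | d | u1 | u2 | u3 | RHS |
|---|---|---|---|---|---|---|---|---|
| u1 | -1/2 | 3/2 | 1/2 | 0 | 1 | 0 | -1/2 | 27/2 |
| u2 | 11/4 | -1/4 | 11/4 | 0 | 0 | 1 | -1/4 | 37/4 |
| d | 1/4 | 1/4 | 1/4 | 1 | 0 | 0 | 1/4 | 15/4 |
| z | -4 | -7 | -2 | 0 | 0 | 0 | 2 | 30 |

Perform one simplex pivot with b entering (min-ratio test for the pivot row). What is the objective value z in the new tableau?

Ratio test on column b — row 1: (27/2)/(3/2) = 9; row 2: entry -1/4 ≤ 0; row 3: (15/4)/(1/4) = 15. Minimum is 9 at row 1 (u1 leaves); pivot element 3/2.
Pivot on row 1; the z-row RHS becomes 30 − (-7)·9 = 93.

93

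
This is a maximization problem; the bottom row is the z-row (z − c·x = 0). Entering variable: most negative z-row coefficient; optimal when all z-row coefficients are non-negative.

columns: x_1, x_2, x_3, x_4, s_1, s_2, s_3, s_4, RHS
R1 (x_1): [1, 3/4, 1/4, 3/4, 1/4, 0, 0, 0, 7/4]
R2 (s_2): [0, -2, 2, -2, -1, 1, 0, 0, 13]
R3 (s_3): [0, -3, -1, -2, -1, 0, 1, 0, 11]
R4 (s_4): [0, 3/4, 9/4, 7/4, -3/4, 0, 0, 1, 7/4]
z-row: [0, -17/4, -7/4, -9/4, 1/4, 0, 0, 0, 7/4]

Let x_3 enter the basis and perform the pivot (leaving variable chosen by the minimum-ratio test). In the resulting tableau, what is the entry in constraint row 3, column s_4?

Ratio test on column x_3 — row 1: (7/4)/(1/4) = 7; row 2: 13/2 = 13/2; row 3: entry -1 ≤ 0; row 4: (7/4)/(9/4) = 7/9. Minimum is 7/9 at row 4 (s_4 leaves); pivot element 9/4.
Divide row 4 by 9/4; eliminate column x_3 from the other rows.
Row 3 update in column s_4: 0 − (-1)·(4/9) = 4/9.

4/9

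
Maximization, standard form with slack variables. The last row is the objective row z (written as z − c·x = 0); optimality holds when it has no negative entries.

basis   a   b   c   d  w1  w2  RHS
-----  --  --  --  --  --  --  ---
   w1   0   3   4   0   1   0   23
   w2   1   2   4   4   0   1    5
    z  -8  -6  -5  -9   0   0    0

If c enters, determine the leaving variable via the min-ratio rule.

Column c entries and ratios — w1: 23/4 = 23/4; w2: 5/4 = 5/4.
Smallest ratio is 5/4 in the row of w2, so w2 leaves.

w2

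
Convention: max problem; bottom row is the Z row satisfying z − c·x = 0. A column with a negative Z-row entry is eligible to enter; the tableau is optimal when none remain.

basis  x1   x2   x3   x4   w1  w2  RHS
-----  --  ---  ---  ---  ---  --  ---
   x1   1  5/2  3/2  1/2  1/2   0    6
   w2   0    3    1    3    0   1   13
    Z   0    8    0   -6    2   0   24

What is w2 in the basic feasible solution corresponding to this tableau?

13

w2 is basic (row 2); its value is the RHS of that row, 13.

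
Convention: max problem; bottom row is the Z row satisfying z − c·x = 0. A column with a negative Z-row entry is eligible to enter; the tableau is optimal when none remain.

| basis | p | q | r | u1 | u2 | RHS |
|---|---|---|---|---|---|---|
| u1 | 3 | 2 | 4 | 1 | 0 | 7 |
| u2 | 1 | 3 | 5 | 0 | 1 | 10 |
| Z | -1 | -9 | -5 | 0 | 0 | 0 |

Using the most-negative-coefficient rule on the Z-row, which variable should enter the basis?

q

Negative Z-row entries: p: -1, q: -9, r: -5.
The most negative is -9 in column q, so q enters.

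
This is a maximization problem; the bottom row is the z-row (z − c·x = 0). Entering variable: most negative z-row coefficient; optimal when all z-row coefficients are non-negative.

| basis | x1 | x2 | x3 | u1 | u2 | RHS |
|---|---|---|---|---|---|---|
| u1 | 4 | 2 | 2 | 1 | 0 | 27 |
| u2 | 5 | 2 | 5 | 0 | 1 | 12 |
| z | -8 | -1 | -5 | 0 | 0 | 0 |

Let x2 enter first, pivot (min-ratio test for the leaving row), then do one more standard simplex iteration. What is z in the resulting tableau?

96/5

Ratio test on column x2 — row 1: 27/2 = 27/2; row 2: 12/2 = 6. Minimum is 6 at row 2 (u2 leaves); pivot element 2.
Pivot on row 2; the z-row RHS becomes 0 − (-1)·6 = 6.
Next entering variable (most negative z-row entry -11/2): x1.
Ratio test on column x1 — row 1: entry -1 ≤ 0; row 2: 6/(5/2) = 12/5. Minimum is 12/5 at row 2 (x2 leaves); pivot element 5/2.
After the second pivot the z-row RHS is 6 − (-11/2)·(12/5) = 96/5.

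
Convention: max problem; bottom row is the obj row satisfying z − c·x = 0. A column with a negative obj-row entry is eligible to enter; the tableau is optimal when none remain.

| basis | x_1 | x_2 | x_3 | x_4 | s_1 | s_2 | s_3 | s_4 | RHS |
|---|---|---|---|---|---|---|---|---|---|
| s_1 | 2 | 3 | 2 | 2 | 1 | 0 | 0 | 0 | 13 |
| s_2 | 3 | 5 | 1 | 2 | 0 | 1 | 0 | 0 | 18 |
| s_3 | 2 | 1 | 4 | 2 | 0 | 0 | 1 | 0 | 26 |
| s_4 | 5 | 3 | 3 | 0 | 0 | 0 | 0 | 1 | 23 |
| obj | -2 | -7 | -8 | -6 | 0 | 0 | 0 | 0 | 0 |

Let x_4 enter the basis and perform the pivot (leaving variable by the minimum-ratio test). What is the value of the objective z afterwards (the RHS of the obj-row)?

Ratio test on column x_4 — row 1: 13/2 = 13/2; row 2: 18/2 = 9; row 3: 26/2 = 13; row 4: entry 0 ≤ 0. Minimum is 13/2 at row 1 (s_1 leaves); pivot element 2.
Pivot on row 1; the obj-row RHS becomes 0 − (-6)·(13/2) = 39.

39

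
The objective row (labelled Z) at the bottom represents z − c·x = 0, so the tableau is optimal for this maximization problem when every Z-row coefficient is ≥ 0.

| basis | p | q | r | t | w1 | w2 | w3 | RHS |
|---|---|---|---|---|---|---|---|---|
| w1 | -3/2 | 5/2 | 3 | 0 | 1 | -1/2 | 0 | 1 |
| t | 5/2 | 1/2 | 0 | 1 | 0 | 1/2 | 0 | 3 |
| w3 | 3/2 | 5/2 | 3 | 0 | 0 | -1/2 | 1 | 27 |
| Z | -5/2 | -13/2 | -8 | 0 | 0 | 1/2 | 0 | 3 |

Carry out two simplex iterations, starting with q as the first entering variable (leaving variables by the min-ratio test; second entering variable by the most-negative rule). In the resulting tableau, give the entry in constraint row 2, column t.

Ratio test on column q — row 1: 1/(5/2) = 2/5; row 2: 3/(1/2) = 6; row 3: 27/(5/2) = 54/5. Minimum is 2/5 at row 1 (w1 leaves); pivot element 5/2.
Divide row 1 by 5/2; eliminate column q from the other rows.
Second iteration: most negative Z-row entry is -32/5 in column p, so p enters.
Ratio test on column p — row 1: entry -3/5 ≤ 0; row 2: (14/5)/(14/5) = 1; row 3: 26/3 = 26/3. Minimum is 1 at row 2 (t leaves); pivot element 14/5.
Divide row 2 by 14/5; eliminate column p from the other rows.
After both pivots, the entry at constraint row 2, column t is 5/14.

5/14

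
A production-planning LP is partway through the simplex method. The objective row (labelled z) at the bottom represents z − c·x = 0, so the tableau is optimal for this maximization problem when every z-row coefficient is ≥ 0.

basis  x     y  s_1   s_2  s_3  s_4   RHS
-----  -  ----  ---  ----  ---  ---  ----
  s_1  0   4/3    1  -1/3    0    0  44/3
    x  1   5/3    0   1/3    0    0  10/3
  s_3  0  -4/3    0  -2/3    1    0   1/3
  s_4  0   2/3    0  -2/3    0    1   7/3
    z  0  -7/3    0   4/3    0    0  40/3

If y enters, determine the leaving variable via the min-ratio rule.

Column y entries and ratios — s_1: (44/3)/(4/3) = 11; x: (10/3)/(5/3) = 2; s_3: -4/3 ≤ 0, skip; s_4: (7/3)/(2/3) = 7/2.
Smallest ratio is 2 in the row of x, so x leaves.

x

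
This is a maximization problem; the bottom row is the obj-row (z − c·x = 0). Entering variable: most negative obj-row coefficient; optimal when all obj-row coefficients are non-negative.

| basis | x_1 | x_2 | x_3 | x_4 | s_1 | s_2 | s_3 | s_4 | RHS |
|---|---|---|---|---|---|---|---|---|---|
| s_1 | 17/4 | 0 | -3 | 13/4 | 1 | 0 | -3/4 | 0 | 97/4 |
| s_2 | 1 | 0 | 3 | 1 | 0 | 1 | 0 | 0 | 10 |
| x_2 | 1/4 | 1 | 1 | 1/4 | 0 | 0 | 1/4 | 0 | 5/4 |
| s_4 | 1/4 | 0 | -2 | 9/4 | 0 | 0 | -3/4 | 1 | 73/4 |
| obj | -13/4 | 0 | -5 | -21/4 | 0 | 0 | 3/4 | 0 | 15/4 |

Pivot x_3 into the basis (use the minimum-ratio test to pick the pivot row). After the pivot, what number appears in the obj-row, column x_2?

Ratio test on column x_3 — row 1: entry -3 ≤ 0; row 2: 10/3 = 10/3; row 3: (5/4)/1 = 5/4; row 4: entry -2 ≤ 0. Minimum is 5/4 at row 3 (x_2 leaves); pivot element 1.
Divide row 3 by 1; eliminate column x_3 from the other rows.
obj-row update in column x_2: 0 − (-5)·1 = 5.

5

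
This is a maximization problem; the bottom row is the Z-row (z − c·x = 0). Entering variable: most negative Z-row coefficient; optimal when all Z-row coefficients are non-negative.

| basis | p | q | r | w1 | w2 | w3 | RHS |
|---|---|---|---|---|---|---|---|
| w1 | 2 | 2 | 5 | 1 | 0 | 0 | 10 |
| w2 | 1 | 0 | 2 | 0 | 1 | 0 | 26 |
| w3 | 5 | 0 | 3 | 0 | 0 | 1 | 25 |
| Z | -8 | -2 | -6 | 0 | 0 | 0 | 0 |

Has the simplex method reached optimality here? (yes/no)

The Z-row has a negative entry -8 in column p, so it is not optimal.

no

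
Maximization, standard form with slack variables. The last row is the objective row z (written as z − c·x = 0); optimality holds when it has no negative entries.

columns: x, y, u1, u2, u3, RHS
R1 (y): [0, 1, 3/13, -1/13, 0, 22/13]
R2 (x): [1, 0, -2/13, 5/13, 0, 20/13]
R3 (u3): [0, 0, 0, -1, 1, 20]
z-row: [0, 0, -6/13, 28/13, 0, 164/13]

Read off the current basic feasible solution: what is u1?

u1 is not in the basis, so in the current basic feasible solution u1 = 0.

0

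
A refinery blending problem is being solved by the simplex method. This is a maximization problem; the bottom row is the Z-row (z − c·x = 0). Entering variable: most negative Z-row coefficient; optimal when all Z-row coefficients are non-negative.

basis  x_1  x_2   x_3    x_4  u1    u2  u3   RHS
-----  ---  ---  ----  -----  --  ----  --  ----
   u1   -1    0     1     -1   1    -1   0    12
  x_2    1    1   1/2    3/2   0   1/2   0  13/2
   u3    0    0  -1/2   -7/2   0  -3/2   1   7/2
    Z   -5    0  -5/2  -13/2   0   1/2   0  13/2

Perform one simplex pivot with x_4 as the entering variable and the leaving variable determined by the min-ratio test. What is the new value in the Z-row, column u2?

Ratio test on column x_4 — row 1: entry -1 ≤ 0; row 2: (13/2)/(3/2) = 13/3; row 3: entry -7/2 ≤ 0. Minimum is 13/3 at row 2 (x_2 leaves); pivot element 3/2.
Divide row 2 by 3/2; eliminate column x_4 from the other rows.
Z-row update in column u2: 1/2 − (-13/2)·(1/3) = 8/3.

8/3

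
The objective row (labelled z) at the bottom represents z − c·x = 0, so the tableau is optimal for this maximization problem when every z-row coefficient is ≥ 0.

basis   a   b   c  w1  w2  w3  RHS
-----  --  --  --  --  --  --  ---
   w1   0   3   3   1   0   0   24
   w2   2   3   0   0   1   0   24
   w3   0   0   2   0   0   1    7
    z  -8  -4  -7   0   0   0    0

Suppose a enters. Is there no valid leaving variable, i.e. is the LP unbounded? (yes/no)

no

Column a has positive entries in row(s) 2, so the ratio test bounds it — not unbounded.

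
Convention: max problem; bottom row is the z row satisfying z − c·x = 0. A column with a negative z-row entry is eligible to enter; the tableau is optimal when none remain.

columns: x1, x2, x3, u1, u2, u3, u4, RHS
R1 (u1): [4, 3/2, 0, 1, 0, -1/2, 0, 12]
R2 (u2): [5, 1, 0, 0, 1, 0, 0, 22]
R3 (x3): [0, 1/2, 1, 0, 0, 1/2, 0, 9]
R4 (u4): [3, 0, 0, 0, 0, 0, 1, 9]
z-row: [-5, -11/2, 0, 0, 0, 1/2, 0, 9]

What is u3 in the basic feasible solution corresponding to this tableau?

u3 is not in the basis, so in the current basic feasible solution u3 = 0.

0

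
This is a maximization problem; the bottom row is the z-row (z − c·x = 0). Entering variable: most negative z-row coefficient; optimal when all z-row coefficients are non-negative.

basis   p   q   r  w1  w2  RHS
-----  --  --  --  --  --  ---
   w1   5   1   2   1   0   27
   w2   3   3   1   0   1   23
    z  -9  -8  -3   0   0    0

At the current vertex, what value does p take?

p is not in the basis, so in the current basic feasible solution p = 0.

0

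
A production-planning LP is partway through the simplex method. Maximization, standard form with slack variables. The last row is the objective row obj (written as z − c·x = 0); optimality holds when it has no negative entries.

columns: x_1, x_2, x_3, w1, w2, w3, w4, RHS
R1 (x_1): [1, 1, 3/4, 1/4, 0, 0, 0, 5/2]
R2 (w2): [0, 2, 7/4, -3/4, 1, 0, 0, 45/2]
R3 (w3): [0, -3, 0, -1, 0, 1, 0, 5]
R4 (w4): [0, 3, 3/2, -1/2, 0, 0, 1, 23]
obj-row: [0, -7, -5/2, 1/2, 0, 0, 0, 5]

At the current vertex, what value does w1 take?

0

w1 is not in the basis, so in the current basic feasible solution w1 = 0.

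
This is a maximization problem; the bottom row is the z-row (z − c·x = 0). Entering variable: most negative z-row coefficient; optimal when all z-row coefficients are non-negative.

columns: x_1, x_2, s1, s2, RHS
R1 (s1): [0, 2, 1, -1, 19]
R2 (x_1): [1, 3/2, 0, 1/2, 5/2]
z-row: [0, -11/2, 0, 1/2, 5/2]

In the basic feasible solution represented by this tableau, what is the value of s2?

s2 is not in the basis, so in the current basic feasible solution s2 = 0.

0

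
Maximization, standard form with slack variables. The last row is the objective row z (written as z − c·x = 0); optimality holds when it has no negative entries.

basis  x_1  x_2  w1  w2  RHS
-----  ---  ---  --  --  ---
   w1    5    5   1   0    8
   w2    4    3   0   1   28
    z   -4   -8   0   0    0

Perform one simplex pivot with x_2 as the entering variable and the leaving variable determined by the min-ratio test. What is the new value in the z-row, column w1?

Ratio test on column x_2 — row 1: 8/5 = 8/5; row 2: 28/3 = 28/3. Minimum is 8/5 at row 1 (w1 leaves); pivot element 5.
Divide row 1 by 5; eliminate column x_2 from the other rows.
z-row update in column w1: 0 − (-8)·(1/5) = 8/5.

8/5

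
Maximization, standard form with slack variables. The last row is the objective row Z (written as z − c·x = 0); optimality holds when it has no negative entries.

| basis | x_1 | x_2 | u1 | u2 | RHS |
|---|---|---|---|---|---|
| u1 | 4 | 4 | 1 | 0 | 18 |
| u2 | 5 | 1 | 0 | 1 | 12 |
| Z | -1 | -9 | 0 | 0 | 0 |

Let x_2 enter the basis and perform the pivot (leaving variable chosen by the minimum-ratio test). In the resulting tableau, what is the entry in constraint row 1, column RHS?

9/2

Ratio test on column x_2 — row 1: 18/4 = 9/2; row 2: 12/1 = 12. Minimum is 9/2 at row 1 (u1 leaves); pivot element 4.
Divide row 1 by 4; eliminate column x_2 from the other rows.
In the new row 1, the RHS entry is the old entry divided by the pivot: 18/4 = 9/2.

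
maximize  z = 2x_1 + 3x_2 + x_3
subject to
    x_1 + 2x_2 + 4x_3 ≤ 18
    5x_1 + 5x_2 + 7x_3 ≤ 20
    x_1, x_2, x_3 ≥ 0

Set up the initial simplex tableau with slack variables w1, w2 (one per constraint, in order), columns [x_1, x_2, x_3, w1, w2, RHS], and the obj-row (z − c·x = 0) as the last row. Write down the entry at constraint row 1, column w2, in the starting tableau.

0

Slack w2 belongs to constraint 2; its column is the unit vector e_2, so the entry in row 1 is 0.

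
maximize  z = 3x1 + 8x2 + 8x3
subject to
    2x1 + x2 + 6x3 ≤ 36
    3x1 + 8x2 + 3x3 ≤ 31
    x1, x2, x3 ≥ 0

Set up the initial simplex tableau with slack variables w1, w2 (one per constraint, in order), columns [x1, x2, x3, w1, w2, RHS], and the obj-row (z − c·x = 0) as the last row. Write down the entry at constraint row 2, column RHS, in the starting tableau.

31

The RHS of constraint 2 is b_2 = 31.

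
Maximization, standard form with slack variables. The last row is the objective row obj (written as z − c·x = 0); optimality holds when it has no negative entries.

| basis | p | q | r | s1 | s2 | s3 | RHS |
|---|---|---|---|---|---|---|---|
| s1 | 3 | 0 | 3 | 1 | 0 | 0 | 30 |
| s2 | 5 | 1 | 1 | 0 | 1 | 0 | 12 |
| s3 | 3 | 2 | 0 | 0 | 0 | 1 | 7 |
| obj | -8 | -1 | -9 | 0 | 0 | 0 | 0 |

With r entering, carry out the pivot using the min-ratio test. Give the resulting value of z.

Ratio test on column r — row 1: 30/3 = 10; row 2: 12/1 = 12; row 3: entry 0 ≤ 0. Minimum is 10 at row 1 (s1 leaves); pivot element 3.
Pivot on row 1; the obj-row RHS becomes 0 − (-9)·10 = 90.

90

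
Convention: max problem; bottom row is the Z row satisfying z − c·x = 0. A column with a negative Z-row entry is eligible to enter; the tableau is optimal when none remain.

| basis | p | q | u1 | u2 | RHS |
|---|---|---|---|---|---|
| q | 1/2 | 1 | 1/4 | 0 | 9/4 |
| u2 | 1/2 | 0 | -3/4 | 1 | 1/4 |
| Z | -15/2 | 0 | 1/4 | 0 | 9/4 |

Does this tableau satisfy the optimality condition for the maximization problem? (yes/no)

The Z-row has a negative entry -15/2 in column p, so it is not optimal.

no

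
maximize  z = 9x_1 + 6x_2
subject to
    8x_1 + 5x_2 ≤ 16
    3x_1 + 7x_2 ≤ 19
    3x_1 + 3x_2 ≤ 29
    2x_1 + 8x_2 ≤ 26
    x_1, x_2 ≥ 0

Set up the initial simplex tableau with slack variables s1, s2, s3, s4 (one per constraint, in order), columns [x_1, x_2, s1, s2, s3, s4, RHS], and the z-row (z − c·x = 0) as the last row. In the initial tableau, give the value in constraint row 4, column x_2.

8

Constraint 4 has coefficient 8 on x_2.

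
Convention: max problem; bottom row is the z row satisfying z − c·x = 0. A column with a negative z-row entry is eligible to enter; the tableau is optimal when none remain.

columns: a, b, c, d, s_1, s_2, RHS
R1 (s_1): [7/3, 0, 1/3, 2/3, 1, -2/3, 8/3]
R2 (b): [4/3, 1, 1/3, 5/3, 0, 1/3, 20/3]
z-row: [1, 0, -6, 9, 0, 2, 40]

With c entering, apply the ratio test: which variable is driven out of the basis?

s_1

Column c entries and ratios — s_1: (8/3)/(1/3) = 8; b: (20/3)/(1/3) = 20.
Smallest ratio is 8 in the row of s_1, so s_1 leaves.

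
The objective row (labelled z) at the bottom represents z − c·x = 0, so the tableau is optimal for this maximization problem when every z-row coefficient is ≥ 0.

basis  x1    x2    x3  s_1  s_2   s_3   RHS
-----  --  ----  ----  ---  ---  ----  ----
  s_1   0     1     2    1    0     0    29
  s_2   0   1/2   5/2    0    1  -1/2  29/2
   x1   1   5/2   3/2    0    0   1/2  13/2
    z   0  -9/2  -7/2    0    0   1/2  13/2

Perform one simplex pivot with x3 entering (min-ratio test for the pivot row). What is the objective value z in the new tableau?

65/3

Ratio test on column x3 — row 1: 29/2 = 29/2; row 2: (29/2)/(5/2) = 29/5; row 3: (13/2)/(3/2) = 13/3. Minimum is 13/3 at row 3 (x1 leaves); pivot element 3/2.
Pivot on row 3; the z-row RHS becomes 13/2 − (-7/2)·(13/3) = 65/3.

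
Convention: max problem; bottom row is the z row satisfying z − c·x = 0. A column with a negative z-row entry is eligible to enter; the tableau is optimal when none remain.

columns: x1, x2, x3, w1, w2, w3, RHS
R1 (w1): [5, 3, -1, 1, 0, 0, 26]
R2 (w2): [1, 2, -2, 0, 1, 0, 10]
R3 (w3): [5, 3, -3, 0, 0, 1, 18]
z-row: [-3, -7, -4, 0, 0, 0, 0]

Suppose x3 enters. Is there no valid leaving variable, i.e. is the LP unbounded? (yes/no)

yes

Every constraint-row entry in column x3 is ≤ 0, so increasing x3 is unbounded.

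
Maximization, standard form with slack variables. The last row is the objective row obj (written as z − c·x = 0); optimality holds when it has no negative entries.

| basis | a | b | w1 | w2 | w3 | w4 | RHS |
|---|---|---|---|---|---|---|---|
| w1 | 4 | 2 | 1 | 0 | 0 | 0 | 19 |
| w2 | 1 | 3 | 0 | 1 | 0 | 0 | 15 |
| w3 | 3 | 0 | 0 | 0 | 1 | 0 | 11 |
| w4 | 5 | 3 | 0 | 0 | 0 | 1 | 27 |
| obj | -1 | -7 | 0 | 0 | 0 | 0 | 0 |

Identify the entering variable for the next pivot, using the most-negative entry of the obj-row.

Negative obj-row entries: a: -1, b: -7.
The most negative is -7 in column b, so b enters.

b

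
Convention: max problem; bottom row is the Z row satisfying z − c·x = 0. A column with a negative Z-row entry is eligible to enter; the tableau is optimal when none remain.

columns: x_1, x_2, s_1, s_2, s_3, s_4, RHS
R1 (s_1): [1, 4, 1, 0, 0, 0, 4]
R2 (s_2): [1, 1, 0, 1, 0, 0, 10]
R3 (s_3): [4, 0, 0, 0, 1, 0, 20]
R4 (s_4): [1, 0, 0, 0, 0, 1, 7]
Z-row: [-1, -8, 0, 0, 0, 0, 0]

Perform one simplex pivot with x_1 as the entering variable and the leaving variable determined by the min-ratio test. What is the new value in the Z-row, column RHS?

Ratio test on column x_1 — row 1: 4/1 = 4; row 2: 10/1 = 10; row 3: 20/4 = 5; row 4: 7/1 = 7. Minimum is 4 at row 1 (s_1 leaves); pivot element 1.
Divide row 1 by 1; eliminate column x_1 from the other rows.
Z-row update in column RHS: 0 − (-1)·4 = 4.

4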